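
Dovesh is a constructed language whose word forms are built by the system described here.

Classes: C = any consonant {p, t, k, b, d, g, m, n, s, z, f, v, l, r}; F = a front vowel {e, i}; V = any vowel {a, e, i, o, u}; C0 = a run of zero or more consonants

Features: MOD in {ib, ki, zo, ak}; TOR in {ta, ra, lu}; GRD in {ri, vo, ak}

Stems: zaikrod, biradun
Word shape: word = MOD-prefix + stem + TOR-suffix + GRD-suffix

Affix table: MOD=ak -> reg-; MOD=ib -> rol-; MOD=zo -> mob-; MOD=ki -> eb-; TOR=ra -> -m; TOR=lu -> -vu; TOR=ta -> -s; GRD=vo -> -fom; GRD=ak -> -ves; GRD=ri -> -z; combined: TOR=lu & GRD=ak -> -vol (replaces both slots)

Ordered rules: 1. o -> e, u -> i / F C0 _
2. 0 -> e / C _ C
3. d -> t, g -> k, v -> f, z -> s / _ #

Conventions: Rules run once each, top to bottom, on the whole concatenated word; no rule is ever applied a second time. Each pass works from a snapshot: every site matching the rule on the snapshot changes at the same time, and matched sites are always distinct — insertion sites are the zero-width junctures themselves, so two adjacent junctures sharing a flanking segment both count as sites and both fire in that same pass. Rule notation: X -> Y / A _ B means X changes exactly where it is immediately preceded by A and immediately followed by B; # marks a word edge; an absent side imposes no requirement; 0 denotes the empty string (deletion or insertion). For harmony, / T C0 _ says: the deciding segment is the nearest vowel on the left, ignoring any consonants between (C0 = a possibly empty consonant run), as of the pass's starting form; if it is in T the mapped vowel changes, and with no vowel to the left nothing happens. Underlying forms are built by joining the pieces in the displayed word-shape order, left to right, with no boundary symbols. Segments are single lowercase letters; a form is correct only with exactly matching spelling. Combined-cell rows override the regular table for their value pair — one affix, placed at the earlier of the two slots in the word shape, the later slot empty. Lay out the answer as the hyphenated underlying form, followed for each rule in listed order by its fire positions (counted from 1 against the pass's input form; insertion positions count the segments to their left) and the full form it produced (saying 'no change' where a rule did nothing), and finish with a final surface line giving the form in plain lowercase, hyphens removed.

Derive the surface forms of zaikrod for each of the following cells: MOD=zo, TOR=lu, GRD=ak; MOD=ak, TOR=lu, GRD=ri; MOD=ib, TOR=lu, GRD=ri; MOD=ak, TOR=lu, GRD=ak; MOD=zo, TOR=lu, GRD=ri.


cell MOD=zo, TOR=lu, GRD=ak:
underlying: mob-zaikrod-vol
1. o -> e, u -> i / F C0 _: fires at position(s) 9: mobzaikredvol
2. 0 -> e / C _ C: inserts after position(s) 3, 7, 10: mobezaikeredevol
3. d -> t, g -> k, v -> f, z -> s / _ #: no change
surface: mobezaikeredevol

cell MOD=ak, TOR=lu, GRD=ri:
underlying: reg-zaikrod-vu-z
1. o -> e, u -> i / F C0 _: fires at position(s) 9: regzaikredvuz
2. 0 -> e / C _ C: inserts after position(s) 3, 7, 10: regezaikeredevuz
3. d -> t, g -> k, v -> f, z -> s / _ #: fires at position(s) 16: regezaikeredevus
surface: regezaikeredevus

cell MOD=ib, TOR=lu, GRD=ri:
underlying: rol-zaikrod-vu-z
1. o -> e, u -> i / F C0 _: fires at position(s) 9: rolzaikredvuz
2. 0 -> e / C _ C: inserts after position(s) 3, 7, 10: rolezaikeredevuz
3. d -> t, g -> k, v -> f, z -> s / _ #: fires at position(s) 16: rolezaikeredevus
surface: rolezaikeredevus

cell MOD=ak, TOR=lu, GRD=ak:
underlying: reg-zaikrod-vol
1. o -> e, u -> i / F C0 _: fires at position(s) 9: regzaikredvol
2. 0 -> e / C _ C: inserts after position(s) 3, 7, 10: regezaikeredevol
3. d -> t, g -> k, v -> f, z -> s / _ #: no change
surface: regezaikeredevol

cell MOD=zo, TOR=lu, GRD=ri:
underlying: mob-zaikrod-vu-z
1. o -> e, u -> i / F C0 _: fires at position(s) 9: mobzaikredvuz
2. 0 -> e / C _ C: inserts after position(s) 3, 7, 10: mobezaikeredevuz
3. d -> t, g -> k, v -> f, z -> s / _ #: fires at position(s) 16: mobezaikeredevus
surface: mobezaikeredevus


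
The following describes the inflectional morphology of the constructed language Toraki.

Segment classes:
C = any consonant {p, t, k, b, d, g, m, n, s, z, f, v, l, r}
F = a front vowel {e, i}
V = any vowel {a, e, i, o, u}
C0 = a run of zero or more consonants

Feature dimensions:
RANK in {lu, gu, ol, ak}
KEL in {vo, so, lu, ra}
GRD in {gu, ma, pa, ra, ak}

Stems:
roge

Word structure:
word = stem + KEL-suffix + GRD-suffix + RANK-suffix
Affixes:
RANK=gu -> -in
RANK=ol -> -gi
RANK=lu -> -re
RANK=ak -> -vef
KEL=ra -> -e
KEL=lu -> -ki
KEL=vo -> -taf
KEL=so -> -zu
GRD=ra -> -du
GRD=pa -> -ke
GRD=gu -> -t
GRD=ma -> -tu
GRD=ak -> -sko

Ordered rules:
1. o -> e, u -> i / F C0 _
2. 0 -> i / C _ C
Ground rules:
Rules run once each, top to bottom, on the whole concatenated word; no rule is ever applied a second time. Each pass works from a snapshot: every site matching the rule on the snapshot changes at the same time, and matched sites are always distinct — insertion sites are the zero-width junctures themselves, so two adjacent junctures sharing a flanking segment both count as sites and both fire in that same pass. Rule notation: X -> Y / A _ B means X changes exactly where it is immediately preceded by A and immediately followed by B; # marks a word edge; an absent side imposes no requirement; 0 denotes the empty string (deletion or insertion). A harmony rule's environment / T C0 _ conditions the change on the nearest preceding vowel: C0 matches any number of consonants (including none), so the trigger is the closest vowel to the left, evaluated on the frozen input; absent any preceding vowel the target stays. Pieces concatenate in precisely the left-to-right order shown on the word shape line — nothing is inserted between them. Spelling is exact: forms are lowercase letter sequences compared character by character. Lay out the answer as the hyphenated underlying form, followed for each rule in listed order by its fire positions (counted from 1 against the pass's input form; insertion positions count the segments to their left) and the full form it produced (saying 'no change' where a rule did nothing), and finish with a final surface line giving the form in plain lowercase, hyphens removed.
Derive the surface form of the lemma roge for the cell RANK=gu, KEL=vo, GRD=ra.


underlying: roge-taf-du-in
1. o -> e, u -> i / F C0 _: no change
2. 0 -> i / C _ C: inserts after position(s) 7: rogetafiduin
surface: rogetafiduin


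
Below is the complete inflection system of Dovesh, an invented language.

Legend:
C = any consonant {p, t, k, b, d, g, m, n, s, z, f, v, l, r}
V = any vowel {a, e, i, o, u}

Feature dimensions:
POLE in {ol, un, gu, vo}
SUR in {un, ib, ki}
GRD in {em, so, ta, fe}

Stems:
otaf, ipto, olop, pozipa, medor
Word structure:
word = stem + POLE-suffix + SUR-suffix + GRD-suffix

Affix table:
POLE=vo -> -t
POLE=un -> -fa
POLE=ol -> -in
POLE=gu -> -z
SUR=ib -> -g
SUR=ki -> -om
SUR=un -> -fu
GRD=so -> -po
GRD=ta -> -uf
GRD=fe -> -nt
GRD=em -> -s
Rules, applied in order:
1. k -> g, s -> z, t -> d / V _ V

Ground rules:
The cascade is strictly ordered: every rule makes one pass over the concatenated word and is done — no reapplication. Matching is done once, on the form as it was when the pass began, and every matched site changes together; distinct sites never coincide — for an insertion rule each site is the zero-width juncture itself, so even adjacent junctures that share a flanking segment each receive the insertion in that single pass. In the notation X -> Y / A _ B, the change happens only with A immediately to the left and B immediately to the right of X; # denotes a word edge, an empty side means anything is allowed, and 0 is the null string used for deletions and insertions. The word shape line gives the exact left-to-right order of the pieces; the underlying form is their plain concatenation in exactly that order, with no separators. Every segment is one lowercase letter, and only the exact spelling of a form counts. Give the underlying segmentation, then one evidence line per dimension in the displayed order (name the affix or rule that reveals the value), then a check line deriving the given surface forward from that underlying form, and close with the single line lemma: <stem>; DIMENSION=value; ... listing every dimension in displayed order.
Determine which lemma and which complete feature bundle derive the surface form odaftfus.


underlying: otaf-t-fu-s
POLE=vo - signalled by the affix -t
SUR=un - signalled by the affix -fu
GRD=em - signalled by the affix -s
check: otaftfus -> odaftfus
lemma: otaf; POLE=vo; SUR=un; GRD=em


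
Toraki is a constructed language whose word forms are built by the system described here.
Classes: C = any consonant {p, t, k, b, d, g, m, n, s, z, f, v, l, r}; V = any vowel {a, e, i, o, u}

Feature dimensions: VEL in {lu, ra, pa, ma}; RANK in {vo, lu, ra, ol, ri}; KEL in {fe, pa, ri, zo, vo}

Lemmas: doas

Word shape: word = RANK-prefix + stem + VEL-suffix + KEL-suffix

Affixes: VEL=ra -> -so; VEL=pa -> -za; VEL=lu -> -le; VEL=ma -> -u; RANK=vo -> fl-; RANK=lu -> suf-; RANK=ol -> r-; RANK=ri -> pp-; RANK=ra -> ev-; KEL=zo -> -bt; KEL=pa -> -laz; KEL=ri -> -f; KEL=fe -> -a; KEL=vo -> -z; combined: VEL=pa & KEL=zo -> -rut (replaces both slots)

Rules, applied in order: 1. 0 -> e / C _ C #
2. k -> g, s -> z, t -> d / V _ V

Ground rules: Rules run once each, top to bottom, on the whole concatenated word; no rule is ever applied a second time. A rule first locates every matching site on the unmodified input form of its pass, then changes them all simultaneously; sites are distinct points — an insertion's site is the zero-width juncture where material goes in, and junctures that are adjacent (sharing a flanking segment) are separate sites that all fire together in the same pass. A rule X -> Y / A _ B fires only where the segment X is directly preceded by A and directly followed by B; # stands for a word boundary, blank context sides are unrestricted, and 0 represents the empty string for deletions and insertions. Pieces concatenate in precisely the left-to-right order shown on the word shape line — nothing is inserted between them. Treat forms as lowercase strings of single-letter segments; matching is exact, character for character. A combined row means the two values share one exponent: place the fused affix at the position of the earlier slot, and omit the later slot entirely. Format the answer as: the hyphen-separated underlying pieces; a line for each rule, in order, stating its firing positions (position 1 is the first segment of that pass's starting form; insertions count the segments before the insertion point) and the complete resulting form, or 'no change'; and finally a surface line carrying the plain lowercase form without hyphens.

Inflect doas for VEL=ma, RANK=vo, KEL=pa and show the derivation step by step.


underlying: fl-doas-u-laz
1. 0 -> e / C _ C #: no change
2. k -> g, s -> z, t -> d / V _ V: fires at position(s) 6: fldoazulaz
surface: fldoazulaz


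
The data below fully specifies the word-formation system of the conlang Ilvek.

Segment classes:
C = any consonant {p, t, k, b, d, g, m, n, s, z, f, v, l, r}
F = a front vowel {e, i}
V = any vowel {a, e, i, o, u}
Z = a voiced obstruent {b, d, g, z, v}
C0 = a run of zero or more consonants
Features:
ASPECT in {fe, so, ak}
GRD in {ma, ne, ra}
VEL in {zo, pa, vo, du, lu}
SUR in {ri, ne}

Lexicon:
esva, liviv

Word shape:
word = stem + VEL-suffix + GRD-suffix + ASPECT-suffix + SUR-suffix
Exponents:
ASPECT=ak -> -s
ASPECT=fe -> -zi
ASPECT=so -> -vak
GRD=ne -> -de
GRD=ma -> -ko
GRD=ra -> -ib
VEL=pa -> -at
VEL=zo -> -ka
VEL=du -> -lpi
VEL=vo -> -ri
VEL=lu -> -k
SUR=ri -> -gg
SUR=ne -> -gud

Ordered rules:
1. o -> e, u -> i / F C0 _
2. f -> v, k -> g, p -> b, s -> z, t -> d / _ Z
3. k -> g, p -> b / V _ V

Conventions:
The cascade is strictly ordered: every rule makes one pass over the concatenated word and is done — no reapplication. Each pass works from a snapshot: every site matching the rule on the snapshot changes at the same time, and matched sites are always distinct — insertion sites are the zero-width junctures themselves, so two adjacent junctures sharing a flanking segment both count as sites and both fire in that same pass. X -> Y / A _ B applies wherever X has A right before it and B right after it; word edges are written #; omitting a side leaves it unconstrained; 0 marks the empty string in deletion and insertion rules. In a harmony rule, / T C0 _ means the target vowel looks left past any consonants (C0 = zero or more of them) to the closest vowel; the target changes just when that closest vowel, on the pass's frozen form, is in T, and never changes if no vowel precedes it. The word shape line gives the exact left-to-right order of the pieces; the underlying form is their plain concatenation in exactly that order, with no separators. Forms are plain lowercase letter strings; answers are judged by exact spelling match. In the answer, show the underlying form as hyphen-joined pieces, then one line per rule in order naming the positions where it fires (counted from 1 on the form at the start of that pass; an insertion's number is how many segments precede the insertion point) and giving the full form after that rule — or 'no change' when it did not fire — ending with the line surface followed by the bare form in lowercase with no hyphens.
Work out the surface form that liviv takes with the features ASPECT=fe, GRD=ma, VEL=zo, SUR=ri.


underlying: liviv-ka-ko-zi-gg
1. o -> e, u -> i / F C0 _: no change
2. f -> v, k -> g, p -> b, s -> z, t -> d / _ Z: no change
3. k -> g, p -> b / V _ V: fires at position(s) 8: livivkagozigg
surface: livivkagozigg


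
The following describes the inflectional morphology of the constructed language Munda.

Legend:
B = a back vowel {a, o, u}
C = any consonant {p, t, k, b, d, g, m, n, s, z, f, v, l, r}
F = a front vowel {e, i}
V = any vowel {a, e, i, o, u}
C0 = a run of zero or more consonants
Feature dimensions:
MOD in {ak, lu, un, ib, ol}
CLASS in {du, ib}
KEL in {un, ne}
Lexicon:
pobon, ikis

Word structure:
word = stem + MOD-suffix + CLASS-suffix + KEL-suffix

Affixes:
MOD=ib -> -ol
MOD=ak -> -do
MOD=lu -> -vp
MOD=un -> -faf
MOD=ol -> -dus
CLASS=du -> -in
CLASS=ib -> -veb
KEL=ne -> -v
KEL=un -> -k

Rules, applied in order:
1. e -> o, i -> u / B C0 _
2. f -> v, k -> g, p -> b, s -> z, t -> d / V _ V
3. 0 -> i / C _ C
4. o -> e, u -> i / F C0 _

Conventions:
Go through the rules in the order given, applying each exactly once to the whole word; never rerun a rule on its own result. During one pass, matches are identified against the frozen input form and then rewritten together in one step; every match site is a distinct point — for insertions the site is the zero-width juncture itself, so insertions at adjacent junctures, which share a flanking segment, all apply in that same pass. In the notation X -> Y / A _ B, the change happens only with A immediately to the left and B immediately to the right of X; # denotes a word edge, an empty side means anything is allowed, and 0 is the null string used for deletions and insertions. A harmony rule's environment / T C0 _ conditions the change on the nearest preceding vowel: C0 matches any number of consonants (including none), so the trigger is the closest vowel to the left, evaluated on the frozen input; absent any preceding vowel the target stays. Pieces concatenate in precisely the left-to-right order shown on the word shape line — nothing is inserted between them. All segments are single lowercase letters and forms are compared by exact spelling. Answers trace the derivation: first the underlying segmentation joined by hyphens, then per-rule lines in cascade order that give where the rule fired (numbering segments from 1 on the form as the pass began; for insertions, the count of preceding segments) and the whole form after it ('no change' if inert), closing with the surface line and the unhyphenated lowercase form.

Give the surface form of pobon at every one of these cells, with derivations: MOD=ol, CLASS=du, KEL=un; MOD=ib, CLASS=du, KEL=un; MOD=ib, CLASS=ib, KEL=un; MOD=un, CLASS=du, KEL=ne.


cell MOD=ol, CLASS=du, KEL=un:
underlying: pobon-dus-in-k
1. e -> o, i -> u / B C0 _: fires at position(s) 9: pobondusunk
2. f -> v, k -> g, p -> b, s -> z, t -> d / V _ V: fires at position(s) 8: pobonduzunk
3. 0 -> i / C _ C: inserts after position(s) 5, 10: poboniduzunik
4. o -> e, u -> i / F C0 _: fires at position(s) 8: pobonidizunik
surface: pobonidizunik

cell MOD=ib, CLASS=du, KEL=un:
underlying: pobon-ol-in-k
1. e -> o, i -> u / B C0 _: fires at position(s) 8: pobonolunk
2. f -> v, k -> g, p -> b, s -> z, t -> d / V _ V: no change
3. 0 -> i / C _ C: inserts after position(s) 9: pobonolunik
4. o -> e, u -> i / F C0 _: no change
surface: pobonolunik

cell MOD=ib, CLASS=ib, KEL=un:
underlying: pobon-ol-veb-k
1. e -> o, i -> u / B C0 _: fires at position(s) 9: pobonolvobk
2. f -> v, k -> g, p -> b, s -> z, t -> d / V _ V: no change
3. 0 -> i / C _ C: inserts after position(s) 7, 10: pobonolivobik
4. o -> e, u -> i / F C0 _: fires at position(s) 10: pobonolivebik
surface: pobonolivebik

cell MOD=un, CLASS=du, KEL=ne:
underlying: pobon-faf-in-v
1. e -> o, i -> u / B C0 _: fires at position(s) 9: pobonfafunv
2. f -> v, k -> g, p -> b, s -> z, t -> d / V _ V: fires at position(s) 8: pobonfavunv
3. 0 -> i / C _ C: inserts after position(s) 5, 10: pobonifavuniv
4. o -> e, u -> i / F C0 _: no change
surface: pobonifavuniv


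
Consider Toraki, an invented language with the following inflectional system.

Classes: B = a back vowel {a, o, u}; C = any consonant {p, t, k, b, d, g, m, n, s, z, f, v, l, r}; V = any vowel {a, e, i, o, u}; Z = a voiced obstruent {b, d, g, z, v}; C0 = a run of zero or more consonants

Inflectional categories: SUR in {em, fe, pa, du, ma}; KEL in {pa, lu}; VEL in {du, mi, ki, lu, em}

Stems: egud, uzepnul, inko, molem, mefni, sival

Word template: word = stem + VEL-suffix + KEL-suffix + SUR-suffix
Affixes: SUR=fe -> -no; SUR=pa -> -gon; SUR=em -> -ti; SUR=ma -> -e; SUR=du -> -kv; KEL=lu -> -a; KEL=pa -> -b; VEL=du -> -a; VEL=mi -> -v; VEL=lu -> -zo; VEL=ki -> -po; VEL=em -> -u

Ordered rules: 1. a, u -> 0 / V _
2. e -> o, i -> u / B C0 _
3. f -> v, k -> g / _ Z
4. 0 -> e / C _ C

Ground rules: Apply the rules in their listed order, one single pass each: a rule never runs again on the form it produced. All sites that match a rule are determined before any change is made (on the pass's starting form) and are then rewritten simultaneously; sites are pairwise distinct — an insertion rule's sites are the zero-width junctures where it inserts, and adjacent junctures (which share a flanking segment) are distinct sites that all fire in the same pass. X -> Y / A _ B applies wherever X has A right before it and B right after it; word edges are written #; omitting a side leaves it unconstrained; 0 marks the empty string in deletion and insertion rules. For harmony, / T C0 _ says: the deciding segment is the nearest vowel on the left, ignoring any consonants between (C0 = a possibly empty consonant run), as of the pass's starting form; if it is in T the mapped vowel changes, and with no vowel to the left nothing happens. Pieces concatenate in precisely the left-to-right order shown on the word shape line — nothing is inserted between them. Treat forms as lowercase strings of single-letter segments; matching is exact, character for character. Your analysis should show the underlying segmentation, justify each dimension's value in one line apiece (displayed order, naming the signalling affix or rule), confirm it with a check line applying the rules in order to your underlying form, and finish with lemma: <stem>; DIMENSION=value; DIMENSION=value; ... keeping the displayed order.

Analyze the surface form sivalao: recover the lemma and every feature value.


underlying: sival-a-a-e
SUR=ma - signalled by the affix -e
KEL=lu - signalled by the affix -a
VEL=du - signalled by the affix -a
check: sivalaae -> sivalae -> sivalao -> sivalao -> sivalao
lemma: sival; SUR=ma; KEL=lu; VEL=du


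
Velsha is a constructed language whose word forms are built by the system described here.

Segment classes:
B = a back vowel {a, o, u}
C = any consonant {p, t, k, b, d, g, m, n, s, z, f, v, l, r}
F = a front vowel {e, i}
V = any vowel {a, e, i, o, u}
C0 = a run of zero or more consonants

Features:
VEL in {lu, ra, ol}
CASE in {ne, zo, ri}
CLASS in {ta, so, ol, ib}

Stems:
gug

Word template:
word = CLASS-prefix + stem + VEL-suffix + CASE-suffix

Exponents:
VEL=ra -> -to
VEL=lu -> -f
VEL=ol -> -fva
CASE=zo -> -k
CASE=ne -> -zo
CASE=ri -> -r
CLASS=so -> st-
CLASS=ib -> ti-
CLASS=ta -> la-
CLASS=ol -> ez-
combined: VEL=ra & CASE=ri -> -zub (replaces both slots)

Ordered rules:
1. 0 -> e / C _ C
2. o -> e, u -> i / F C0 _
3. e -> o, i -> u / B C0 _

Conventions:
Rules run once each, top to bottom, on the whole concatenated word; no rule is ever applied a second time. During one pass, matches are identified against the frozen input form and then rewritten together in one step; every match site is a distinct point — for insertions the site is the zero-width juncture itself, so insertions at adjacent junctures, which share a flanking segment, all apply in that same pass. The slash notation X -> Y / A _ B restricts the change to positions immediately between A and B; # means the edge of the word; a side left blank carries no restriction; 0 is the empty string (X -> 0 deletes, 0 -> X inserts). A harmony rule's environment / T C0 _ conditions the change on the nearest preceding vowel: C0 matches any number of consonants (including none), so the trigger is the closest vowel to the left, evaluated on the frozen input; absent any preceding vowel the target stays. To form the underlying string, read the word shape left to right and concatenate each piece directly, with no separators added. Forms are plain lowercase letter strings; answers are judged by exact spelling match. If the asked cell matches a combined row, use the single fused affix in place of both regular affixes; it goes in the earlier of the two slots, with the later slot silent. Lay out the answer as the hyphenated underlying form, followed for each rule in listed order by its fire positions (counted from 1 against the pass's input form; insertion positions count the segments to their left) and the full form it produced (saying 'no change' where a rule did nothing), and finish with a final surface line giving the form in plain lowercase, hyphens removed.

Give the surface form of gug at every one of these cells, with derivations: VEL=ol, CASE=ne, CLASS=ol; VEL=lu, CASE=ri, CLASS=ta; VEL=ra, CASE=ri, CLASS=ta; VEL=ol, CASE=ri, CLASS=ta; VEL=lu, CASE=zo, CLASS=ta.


cell VEL=ol, CASE=ne, CLASS=ol:
underlying: ez-gug-fva-zo
1. 0 -> e / C _ C: inserts after position(s) 2, 5, 6: ezegugefevazo
2. o -> e, u -> i / F C0 _: fires at position(s) 5: ezegigefevazo
3. e -> o, i -> u / B C0 _: no change
surface: ezegigefevazo

cell VEL=lu, CASE=ri, CLASS=ta:
underlying: la-gug-f-r
1. 0 -> e / C _ C: inserts after position(s) 5, 6: lagugefer
2. o -> e, u -> i / F C0 _: no change
3. e -> o, i -> u / B C0 _: fires at position(s) 6: lagugofer
surface: lagugofer

cell VEL=ra, CASE=ri, CLASS=ta:
underlying: la-gug-zub
1. 0 -> e / C _ C: inserts after position(s) 5: lagugezub
2. o -> e, u -> i / F C0 _: fires at position(s) 8: lagugezib
3. e -> o, i -> u / B C0 _: fires at position(s) 6: lagugozib
surface: lagugozib

cell VEL=ol, CASE=ri, CLASS=ta:
underlying: la-gug-fva-r
1. 0 -> e / C _ C: inserts after position(s) 5, 6: lagugefevar
2. o -> e, u -> i / F C0 _: no change
3. e -> o, i -> u / B C0 _: fires at position(s) 6: lagugofevar
surface: lagugofevar

cell VEL=lu, CASE=zo, CLASS=ta:
underlying: la-gug-f-k
1. 0 -> e / C _ C: inserts after position(s) 5, 6: lagugefek
2. o -> e, u -> i / F C0 _: no change
3. e -> o, i -> u / B C0 _: fires at position(s) 6: lagugofek
surface: lagugofek


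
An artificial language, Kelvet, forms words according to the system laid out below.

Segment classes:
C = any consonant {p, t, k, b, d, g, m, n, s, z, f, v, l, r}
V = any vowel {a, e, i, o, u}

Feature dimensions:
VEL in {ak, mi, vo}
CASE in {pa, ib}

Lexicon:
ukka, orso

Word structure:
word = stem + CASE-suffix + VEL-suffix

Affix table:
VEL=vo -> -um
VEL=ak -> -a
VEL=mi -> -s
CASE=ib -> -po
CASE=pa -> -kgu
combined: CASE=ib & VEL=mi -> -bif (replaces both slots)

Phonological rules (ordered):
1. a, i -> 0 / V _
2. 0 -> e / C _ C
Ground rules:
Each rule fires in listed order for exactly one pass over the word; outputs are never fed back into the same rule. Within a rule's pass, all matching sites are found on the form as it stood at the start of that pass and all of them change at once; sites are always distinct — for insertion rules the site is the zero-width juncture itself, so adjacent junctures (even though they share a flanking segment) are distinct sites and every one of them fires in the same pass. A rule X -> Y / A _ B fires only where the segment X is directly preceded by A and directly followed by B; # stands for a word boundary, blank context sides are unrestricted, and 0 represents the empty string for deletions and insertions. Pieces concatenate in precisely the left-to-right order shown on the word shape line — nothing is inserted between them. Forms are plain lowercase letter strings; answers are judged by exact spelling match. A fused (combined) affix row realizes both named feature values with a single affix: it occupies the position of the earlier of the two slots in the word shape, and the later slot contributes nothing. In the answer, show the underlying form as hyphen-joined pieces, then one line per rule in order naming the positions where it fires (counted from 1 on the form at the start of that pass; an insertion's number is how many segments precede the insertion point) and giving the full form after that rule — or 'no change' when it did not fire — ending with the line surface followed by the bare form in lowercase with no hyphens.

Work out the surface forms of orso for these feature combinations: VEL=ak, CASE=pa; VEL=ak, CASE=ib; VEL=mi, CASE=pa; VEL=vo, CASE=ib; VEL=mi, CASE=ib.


cell VEL=ak, CASE=pa:
underlying: orso-kgu-a
1. a, i -> 0 / V _: fires at position(s) 8: orsokgu
2. 0 -> e / C _ C: inserts after position(s) 2, 5: oresokegu
surface: oresokegu

cell VEL=ak, CASE=ib:
underlying: orso-po-a
1. a, i -> 0 / V _: fires at position(s) 7: orsopo
2. 0 -> e / C _ C: inserts after position(s) 2: oresopo
surface: oresopo

cell VEL=mi, CASE=pa:
underlying: orso-kgu-s
1. a, i -> 0 / V _: no change
2. 0 -> e / C _ C: inserts after position(s) 2, 5: oresokegus
surface: oresokegus

cell VEL=vo, CASE=ib:
underlying: orso-po-um
1. a, i -> 0 / V _: no change
2. 0 -> e / C _ C: inserts after position(s) 2: oresopoum
surface: oresopoum

cell VEL=mi, CASE=ib:
underlying: orso-bif
1. a, i -> 0 / V _: no change
2. 0 -> e / C _ C: inserts after position(s) 2: oresobif
surface: oresobif


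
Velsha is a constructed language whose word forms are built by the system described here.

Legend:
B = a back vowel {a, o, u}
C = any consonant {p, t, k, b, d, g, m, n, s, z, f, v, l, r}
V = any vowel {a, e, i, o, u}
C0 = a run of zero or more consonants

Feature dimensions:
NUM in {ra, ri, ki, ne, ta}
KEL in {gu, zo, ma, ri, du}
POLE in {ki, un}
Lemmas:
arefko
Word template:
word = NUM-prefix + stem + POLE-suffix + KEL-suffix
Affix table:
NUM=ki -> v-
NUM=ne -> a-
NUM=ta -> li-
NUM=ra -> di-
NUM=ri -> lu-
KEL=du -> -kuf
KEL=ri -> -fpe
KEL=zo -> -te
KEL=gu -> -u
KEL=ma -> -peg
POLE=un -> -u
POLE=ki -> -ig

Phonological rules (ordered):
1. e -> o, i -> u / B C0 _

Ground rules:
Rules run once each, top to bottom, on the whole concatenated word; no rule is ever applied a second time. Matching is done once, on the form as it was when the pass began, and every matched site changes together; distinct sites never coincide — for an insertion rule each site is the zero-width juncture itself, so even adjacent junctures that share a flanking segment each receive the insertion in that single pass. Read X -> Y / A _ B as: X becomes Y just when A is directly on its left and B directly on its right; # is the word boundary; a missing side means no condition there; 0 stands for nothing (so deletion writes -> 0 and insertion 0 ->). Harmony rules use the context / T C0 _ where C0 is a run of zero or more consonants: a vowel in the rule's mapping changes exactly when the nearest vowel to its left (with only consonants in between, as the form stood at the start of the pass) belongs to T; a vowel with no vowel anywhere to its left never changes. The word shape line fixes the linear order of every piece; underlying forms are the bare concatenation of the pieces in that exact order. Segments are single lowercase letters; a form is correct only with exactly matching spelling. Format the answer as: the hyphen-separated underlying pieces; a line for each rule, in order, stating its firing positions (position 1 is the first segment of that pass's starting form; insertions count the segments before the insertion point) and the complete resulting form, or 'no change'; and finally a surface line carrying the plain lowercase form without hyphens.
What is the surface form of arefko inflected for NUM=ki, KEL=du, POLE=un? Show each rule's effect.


underlying: v-arefko-u-kuf
1. e -> o, i -> u / B C0 _: fires at position(s) 4: varofkoukuf
surface: varofkoukuf


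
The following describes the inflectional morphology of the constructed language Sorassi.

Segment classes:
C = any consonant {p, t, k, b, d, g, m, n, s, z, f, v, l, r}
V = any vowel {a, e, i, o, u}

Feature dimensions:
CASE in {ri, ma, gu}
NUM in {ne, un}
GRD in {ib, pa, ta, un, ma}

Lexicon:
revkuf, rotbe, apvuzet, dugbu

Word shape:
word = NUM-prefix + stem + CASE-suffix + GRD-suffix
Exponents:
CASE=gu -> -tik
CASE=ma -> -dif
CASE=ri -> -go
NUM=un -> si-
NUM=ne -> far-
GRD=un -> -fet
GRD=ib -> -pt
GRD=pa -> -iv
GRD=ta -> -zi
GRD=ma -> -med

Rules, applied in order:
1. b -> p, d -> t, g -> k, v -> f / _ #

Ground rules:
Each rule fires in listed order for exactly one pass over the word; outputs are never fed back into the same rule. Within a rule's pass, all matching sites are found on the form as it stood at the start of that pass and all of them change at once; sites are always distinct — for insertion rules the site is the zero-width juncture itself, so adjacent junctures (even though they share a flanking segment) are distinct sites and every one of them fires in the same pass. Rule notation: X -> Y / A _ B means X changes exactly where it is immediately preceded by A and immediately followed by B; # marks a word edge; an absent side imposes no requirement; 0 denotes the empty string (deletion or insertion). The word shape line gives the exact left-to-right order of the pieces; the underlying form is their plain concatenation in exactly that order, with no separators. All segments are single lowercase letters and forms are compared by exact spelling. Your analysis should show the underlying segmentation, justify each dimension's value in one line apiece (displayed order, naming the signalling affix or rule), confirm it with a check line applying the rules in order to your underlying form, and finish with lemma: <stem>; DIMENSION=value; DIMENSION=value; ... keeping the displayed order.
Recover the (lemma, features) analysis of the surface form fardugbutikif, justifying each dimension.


underlying: far-dugbu-tik-iv
CASE=gu - signalled by the affix -tik
NUM=ne - signalled by the affix far-
GRD=pa - signalled by the affix -iv
check: fardugbutikiv -> fardugbutikif
lemma: dugbu; CASE=gu; NUM=ne; GRD=pa


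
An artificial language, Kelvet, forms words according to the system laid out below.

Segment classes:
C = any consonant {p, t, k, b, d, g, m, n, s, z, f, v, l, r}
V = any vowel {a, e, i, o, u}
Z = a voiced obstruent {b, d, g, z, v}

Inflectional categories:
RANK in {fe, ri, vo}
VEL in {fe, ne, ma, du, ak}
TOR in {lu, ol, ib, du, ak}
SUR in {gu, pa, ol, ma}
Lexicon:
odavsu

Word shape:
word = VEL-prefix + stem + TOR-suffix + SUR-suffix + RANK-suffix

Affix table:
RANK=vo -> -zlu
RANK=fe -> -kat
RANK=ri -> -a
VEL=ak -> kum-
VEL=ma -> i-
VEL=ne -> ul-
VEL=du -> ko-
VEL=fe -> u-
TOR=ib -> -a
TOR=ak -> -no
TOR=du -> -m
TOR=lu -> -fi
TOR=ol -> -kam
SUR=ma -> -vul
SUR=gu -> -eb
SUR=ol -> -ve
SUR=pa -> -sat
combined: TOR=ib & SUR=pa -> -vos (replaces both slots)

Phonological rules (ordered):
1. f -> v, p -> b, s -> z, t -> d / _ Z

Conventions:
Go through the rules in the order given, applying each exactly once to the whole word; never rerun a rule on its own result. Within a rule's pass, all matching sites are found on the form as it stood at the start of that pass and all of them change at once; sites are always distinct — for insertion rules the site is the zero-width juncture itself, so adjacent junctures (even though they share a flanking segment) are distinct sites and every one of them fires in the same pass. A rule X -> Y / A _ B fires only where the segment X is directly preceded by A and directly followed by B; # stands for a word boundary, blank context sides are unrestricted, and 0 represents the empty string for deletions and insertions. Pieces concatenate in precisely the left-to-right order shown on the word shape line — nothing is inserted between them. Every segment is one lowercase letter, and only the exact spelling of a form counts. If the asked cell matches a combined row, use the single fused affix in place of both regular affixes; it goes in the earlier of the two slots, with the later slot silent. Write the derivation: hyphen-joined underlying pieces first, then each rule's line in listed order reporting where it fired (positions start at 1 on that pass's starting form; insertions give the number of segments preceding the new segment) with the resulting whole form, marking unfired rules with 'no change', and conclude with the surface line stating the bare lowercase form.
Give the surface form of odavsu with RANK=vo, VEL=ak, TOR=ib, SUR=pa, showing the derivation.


underlying: kum-odavsu-vos-zlu
1. f -> v, p -> b, s -> z, t -> d / _ Z: fires at position(s) 12: kumodavsuvozzlu
surface: kumodavsuvozzlu


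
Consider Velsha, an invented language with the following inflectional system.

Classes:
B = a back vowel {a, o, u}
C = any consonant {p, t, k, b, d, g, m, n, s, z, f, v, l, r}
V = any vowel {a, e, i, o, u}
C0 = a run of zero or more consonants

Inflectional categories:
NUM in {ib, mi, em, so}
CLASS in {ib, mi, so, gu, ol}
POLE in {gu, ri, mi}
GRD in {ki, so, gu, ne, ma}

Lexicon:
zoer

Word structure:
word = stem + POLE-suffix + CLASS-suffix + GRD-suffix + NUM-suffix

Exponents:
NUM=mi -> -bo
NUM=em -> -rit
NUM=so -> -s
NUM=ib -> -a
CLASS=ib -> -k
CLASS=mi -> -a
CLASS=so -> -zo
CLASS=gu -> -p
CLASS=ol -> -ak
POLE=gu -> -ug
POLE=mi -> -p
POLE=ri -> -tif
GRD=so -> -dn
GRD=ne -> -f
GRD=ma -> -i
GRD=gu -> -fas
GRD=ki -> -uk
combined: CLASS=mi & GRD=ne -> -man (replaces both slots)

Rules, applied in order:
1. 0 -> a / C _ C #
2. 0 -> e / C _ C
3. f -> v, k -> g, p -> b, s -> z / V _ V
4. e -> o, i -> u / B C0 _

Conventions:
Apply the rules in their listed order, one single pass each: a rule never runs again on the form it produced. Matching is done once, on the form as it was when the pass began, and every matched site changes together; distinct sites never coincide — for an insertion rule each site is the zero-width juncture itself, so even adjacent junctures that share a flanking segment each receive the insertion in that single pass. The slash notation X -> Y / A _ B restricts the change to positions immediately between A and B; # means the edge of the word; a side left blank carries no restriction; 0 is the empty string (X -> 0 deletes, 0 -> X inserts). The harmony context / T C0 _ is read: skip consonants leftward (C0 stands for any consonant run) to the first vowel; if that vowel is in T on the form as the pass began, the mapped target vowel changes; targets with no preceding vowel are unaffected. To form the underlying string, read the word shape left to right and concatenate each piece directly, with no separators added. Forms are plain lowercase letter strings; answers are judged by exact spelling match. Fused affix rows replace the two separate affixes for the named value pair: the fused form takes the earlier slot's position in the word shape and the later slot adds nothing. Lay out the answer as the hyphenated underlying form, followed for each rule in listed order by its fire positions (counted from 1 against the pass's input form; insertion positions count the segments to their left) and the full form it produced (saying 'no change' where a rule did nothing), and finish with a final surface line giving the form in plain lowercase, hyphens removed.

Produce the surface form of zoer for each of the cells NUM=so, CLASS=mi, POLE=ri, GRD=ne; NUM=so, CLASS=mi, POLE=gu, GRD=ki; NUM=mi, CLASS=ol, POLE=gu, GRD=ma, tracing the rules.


cell NUM=so, CLASS=mi, POLE=ri, GRD=ne:
underlying: zoer-tif-man-s
1. 0 -> a / C _ C #: inserts after position(s) 10: zoertifmanas
2. 0 -> e / C _ C: inserts after position(s) 4, 7: zoeretifemanas
3. f -> v, k -> g, p -> b, s -> z / V _ V: fires at position(s) 8: zoeretivemanas
4. e -> o, i -> u / B C0 _: fires at position(s) 3: zooretivemanas
surface: zooretivemanas

cell NUM=so, CLASS=mi, POLE=gu, GRD=ki:
underlying: zoer-ug-a-uk-s
1. 0 -> a / C _ C #: inserts after position(s) 9: zoerugaukas
2. 0 -> e / C _ C: no change
3. f -> v, k -> g, p -> b, s -> z / V _ V: fires at position(s) 9: zoerugaugas
4. e -> o, i -> u / B C0 _: fires at position(s) 3: zoorugaugas
surface: zoorugaugas

cell NUM=mi, CLASS=ol, POLE=gu, GRD=ma:
underlying: zoer-ug-ak-i-bo
1. 0 -> a / C _ C #: no change
2. 0 -> e / C _ C: no change
3. f -> v, k -> g, p -> b, s -> z / V _ V: fires at position(s) 8: zoerugagibo
4. e -> o, i -> u / B C0 _: fires at position(s) 3, 9: zoorugagubo
surface: zoorugagubo


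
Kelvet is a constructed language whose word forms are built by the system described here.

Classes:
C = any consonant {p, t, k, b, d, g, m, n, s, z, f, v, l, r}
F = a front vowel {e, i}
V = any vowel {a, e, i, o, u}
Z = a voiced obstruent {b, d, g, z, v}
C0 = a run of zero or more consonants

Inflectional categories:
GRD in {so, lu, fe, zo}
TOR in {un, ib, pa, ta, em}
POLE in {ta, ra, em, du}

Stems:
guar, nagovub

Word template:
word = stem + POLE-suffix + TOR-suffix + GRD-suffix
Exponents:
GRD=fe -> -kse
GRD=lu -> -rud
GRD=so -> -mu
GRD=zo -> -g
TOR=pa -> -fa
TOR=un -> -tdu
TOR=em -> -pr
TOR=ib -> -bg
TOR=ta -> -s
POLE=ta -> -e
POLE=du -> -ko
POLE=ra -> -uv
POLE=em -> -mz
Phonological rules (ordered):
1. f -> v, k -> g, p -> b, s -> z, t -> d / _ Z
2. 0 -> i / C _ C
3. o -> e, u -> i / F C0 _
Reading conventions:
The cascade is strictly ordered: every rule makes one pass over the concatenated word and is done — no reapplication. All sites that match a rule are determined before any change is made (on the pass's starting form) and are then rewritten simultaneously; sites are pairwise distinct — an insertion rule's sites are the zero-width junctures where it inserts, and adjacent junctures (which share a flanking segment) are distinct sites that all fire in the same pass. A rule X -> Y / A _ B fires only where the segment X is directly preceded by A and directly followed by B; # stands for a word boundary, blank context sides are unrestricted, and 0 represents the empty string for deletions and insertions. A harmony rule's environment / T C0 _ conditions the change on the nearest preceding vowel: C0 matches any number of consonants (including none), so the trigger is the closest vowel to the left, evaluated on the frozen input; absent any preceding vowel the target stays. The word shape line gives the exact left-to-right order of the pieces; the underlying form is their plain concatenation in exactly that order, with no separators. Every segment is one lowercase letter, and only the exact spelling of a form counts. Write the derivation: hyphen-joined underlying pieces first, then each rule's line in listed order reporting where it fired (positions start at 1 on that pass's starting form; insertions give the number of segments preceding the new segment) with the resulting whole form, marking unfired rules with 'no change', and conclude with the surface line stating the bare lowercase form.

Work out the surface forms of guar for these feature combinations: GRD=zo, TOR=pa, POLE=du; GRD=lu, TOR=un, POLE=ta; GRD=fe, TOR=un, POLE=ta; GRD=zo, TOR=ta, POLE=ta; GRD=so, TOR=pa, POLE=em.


cell GRD=zo, TOR=pa, POLE=du:
underlying: guar-ko-fa-g
1. f -> v, k -> g, p -> b, s -> z, t -> d / _ Z: no change
2. 0 -> i / C _ C: inserts after position(s) 4: guarikofag
3. o -> e, u -> i / F C0 _: fires at position(s) 7: guarikefag
surface: guarikefag

cell GRD=lu, TOR=un, POLE=ta:
underlying: guar-e-tdu-rud
1. f -> v, k -> g, p -> b, s -> z, t -> d / _ Z: fires at position(s) 6: guareddurud
2. 0 -> i / C _ C: inserts after position(s) 6: guaredidurud
3. o -> e, u -> i / F C0 _: fires at position(s) 9: guaredidirud
surface: guaredidirud

cell GRD=fe, TOR=un, POLE=ta:
underlying: guar-e-tdu-kse
1. f -> v, k -> g, p -> b, s -> z, t -> d / _ Z: fires at position(s) 6: guareddukse
2. 0 -> i / C _ C: inserts after position(s) 6, 9: guaredidukise
3. o -> e, u -> i / F C0 _: fires at position(s) 9: guaredidikise
surface: guaredidikise

cell GRD=zo, TOR=ta, POLE=ta:
underlying: guar-e-s-g
1. f -> v, k -> g, p -> b, s -> z, t -> d / _ Z: fires at position(s) 6: guarezg
2. 0 -> i / C _ C: inserts after position(s) 6: guarezig
3. o -> e, u -> i / F C0 _: no change
surface: guarezig

cell GRD=so, TOR=pa, POLE=em:
underlying: guar-mz-fa-mu
1. f -> v, k -> g, p -> b, s -> z, t -> d / _ Z: no change
2. 0 -> i / C _ C: inserts after position(s) 4, 5, 6: guarimizifamu
3. o -> e, u -> i / F C0 _: no change
surface: guarimizifamu
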